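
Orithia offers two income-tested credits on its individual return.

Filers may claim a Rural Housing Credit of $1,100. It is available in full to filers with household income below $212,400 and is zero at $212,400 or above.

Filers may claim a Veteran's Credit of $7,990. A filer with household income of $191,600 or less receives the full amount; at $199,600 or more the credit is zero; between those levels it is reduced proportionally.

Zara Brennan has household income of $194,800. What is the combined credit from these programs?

$5,894

Rural Housing Credit: $194,800 is below the $212,400 cutoff, so the full $1,100 applies.
Veteran's Credit: $194,800 is $3,200 into a $8,000 phase-out range, leaving 4,800/8,000 of the credit: $7,990 × 4,800/8,000 = $4,794.
Total: $1,100 + $4,794 = $5,894.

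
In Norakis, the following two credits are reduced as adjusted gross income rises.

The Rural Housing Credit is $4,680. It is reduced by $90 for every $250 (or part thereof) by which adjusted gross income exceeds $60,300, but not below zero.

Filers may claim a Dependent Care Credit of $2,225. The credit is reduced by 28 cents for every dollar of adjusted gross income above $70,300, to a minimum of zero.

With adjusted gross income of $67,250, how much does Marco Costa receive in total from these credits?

Rural Housing Credit: income exceeds $60,300 by $6,950, which is 28 full-or-partial $250 increments; reduction = 28 × $90 = $2,520, leaving $2,160.
Dependent Care Credit: $67,250 is at or below the $70,300 threshold, so the full $2,225 applies.
Total: $2,160 + $2,225 = $4,385.

$4,385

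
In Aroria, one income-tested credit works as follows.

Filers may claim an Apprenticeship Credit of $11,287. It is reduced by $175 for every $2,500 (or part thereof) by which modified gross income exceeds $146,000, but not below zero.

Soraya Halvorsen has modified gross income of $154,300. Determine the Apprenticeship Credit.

$10,587

Apprenticeship Credit: income exceeds $146,000 by $8,300, which is 4 full-or-partial $2,500 increments; reduction = 4 × $175 = $700, leaving $10,587.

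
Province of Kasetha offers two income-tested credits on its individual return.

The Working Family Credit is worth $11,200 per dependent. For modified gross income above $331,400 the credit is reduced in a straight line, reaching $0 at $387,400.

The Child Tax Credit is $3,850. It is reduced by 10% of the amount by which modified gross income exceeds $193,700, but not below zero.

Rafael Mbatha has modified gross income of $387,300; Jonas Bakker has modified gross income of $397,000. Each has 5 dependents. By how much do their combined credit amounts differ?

$100

Rafael ($387,300): Working Family Credit: base = 5 × $11,200 = $56,000. $387,300 is $55,900 into a $56,000 phase-out range, leaving 100/56,000 of the credit: $56,000 × 100/56,000 = $100. Child Tax Credit: 10% of the $193,600 excess over $193,700 is $19,360 ≥ base, so the credit is $0. total $100 + $0 = $100
Jonas ($397,000): Working Family Credit: base = 5 × $11,200 = $56,000. $397,000 is at or above $387,400, so the credit is $0. Child Tax Credit: 10% of the $203,300 excess over $193,700 is $20,330 ≥ base, so the credit is $0. total $0 + $0 = $0
Difference: |$100 − $0| = $100.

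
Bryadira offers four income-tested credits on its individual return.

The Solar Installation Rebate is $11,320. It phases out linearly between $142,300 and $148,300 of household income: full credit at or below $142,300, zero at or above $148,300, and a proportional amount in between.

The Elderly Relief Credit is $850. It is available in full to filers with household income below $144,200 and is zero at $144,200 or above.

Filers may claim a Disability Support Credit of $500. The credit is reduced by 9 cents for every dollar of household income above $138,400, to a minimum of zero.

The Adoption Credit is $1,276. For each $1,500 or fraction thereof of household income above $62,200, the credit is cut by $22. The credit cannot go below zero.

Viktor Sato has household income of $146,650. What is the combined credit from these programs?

$3,135

Solar Installation Rebate: $146,650 is $4,350 into a $6,000 phase-out range, leaving 1,650/6,000 of the credit: $11,320 × 1,650/6,000 = $3,113.
Elderly Relief Credit: $146,650 meets or exceeds the $144,200 cutoff, so the credit is $0.
Disability Support Credit: 9% of the $8,250 excess over $138,400 is $742.50 ≥ base, so the credit is $0.
Adoption Credit: income exceeds $62,200 by $84,450, which is 57 full-or-partial $1,500 increments; reduction = 57 × $22 = $1,254, leaving $22.
Total: $3,113 + $0 + $0 + $22 = $3,135.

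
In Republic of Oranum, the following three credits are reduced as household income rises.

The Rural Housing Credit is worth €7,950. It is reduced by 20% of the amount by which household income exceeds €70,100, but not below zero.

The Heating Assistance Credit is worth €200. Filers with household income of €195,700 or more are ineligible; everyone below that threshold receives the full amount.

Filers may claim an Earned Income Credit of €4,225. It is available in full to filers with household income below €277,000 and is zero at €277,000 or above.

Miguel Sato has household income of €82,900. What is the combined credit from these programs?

€9,815

Rural Housing Credit: 20% of the €12,800 excess over €70,100 is €2,560; credit = €7,950 − €2,560 = €5,390.
Heating Assistance Credit: €82,900 is below the €195,700 cutoff, so the full €200 applies.
Earned Income Credit: €82,900 is below the €277,000 cutoff, so the full €4,225 applies.
Total: €5,390 + €200 + €4,225 = €9,815.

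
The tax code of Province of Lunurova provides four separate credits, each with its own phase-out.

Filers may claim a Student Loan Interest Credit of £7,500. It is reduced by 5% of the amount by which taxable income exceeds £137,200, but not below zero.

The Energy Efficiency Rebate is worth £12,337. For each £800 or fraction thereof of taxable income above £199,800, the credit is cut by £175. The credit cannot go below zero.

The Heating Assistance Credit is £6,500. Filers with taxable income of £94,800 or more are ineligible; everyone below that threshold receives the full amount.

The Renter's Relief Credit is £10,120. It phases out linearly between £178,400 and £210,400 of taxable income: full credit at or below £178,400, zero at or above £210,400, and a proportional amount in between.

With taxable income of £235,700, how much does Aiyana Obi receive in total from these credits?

£7,037

Student Loan Interest Credit: 5% of the £98,500 excess over £137,200 is £4,925; credit = £7,500 − £4,925 = £2,575.
Energy Efficiency Rebate: income exceeds £199,800 by £35,900, which is 45 full-or-partial £800 increments; reduction = 45 × £175 = £7,875, leaving £4,462.
Heating Assistance Credit: £235,700 meets or exceeds the £94,800 cutoff, so the credit is £0.
Renter's Relief Credit: £235,700 is at or above £210,400, so the credit is £0.
Total: £2,575 + £4,462 + £0 + £0 = £7,037.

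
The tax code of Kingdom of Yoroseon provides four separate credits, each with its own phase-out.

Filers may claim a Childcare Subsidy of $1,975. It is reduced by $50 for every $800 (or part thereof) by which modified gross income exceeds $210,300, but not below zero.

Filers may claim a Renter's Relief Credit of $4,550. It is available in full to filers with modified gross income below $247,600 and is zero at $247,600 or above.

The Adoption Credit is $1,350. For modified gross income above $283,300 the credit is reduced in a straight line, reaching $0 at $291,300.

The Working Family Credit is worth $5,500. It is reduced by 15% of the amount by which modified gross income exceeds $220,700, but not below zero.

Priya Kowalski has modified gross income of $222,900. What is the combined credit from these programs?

$12,245

Childcare Subsidy: income exceeds $210,300 by $12,600, which is 16 full-or-partial $800 increments; reduction = 16 × $50 = $800, leaving $1,175.
Renter's Relief Credit: $222,900 is below the $247,600 cutoff, so the full $4,550 applies.
Adoption Credit: $222,900 is at or below the $283,300 threshold, so the full $1,350 applies.
Working Family Credit: 15% of the $2,200 excess over $220,700 is $330; credit = $5,500 − $330 = $5,170.
Total: $1,175 + $4,550 + $1,350 + $5,170 = $12,245.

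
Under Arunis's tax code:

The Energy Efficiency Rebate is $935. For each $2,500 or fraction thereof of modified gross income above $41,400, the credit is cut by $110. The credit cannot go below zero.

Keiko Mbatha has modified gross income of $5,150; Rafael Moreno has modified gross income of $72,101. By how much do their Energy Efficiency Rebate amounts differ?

Keiko ($5,150): Energy Efficiency Rebate: $5,150 is at or below the $41,400 threshold, so the full $935 applies.
Rafael ($72,101): Energy Efficiency Rebate: income exceeds $41,400 by $30,701 → 13 increments × $110 = $1,430 ≥ base, so the credit is $0.
Difference: |$935 − $0| = $935.

$935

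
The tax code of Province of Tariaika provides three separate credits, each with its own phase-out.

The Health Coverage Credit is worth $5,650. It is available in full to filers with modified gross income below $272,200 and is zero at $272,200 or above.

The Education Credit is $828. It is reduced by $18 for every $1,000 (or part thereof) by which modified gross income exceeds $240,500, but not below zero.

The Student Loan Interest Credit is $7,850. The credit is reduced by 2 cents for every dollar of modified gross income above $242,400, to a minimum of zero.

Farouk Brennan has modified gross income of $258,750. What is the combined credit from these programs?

$13,659

Health Coverage Credit: $258,750 is below the $272,200 cutoff, so the full $5,650 applies.
Education Credit: income exceeds $240,500 by $18,250, which is 19 full-or-partial $1,000 increments; reduction = 19 × $18 = $342, leaving $486.
Student Loan Interest Credit: 2% of the $16,350 excess over $242,400 is $327; credit = $7,850 − $327 = $7,523.
Total: $5,650 + $486 + $7,523 = $13,659.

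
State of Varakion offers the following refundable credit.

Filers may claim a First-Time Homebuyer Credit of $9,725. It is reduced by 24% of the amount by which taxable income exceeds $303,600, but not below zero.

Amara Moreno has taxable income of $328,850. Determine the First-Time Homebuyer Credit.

$3,665

First-Time Homebuyer Credit: 24% of the $25,250 excess over $303,600 is $6,060; credit = $9,725 − $6,060 = $3,665.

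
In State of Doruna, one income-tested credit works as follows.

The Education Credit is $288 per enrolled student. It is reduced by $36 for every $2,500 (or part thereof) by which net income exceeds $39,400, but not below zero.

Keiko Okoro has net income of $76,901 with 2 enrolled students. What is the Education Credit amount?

$0

Education Credit: base = 2 × $288 = $576. income exceeds $39,400 by $37,501 → 16 increments × $36 = $576 ≥ base, so the credit is $0.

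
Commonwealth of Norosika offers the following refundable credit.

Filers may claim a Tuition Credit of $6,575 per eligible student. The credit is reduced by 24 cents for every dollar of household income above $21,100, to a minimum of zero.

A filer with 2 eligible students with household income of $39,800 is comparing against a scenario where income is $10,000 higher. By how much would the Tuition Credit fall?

$2,400

At $39,800 — base = 2 × $6,575 = $13,150. 24% of the $18,700 excess over $21,100 is $4,488; credit = $13,150 − $4,488 = $8,662.
At $49,800 — base = 2 × $6,575 = $13,150. 24% of the $28,700 excess over $21,100 is $6,888; credit = $13,150 − $6,888 = $6,262.
Lost: $8,662 − $6,262 = $2,400.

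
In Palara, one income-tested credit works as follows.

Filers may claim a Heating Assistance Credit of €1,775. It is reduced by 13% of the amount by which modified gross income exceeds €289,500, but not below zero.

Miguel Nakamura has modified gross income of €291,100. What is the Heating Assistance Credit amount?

Heating Assistance Credit: 13% of the €1,600 excess over €289,500 is €208; credit = €1,775 − €208 = €1,567.

€1,567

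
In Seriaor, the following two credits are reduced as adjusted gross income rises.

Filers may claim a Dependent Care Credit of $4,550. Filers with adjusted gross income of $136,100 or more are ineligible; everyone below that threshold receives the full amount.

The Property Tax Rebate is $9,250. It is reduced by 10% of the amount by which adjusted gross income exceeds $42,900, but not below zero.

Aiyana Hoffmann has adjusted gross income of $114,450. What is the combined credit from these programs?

$6,645

Dependent Care Credit: $114,450 is below the $136,100 cutoff, so the full $4,550 applies.
Property Tax Rebate: 10% of the $71,550 excess over $42,900 is $7,155; credit = $9,250 − $7,155 = $2,095.
Total: $4,550 + $2,095 = $6,645.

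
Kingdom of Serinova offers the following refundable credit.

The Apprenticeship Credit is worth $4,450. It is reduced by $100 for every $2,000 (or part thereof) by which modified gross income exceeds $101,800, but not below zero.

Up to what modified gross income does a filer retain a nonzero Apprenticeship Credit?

$189,800

After 44 increments the reduction is 44 × $100 = $4,400, leaving $50; one more increment wipes it out. Increment 44 ends at excess 44 × $2,000 = $88,000, so the highest qualifying income is $101,800 + $88,000 = $189,800.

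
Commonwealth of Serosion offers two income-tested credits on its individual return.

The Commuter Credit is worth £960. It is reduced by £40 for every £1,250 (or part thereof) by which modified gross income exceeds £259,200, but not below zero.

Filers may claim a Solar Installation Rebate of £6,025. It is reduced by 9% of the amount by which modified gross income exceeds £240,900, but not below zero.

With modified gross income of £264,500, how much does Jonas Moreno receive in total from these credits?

Commuter Credit: income exceeds £259,200 by £5,300, which is 5 full-or-partial £1,250 increments; reduction = 5 × £40 = £200, leaving £760.
Solar Installation Rebate: 9% of the £23,600 excess over £240,900 is £2,124; credit = £6,025 − £2,124 = £3,901.
Total: £760 + £3,901 = £4,661.

£4,661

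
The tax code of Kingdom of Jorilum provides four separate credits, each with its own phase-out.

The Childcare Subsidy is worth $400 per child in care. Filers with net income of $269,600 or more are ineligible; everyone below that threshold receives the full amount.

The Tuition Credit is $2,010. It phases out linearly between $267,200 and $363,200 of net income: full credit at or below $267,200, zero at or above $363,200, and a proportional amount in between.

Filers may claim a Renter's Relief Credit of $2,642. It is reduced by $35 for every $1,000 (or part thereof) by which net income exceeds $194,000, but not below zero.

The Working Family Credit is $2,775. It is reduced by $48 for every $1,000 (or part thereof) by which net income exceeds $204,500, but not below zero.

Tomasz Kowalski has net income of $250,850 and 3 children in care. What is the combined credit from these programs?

$4,376

Childcare Subsidy: base = 3 × $400 = $1,200. $250,850 is below the $269,600 cutoff, so the full $1,200 applies.
Tuition Credit: $250,850 is at or below the $267,200 threshold, so the full $2,010 applies.
Renter's Relief Credit: income exceeds $194,000 by $56,850, which is 57 full-or-partial $1,000 increments; reduction = 57 × $35 = $1,995, leaving $647.
Working Family Credit: income exceeds $204,500 by $46,350, which is 47 full-or-partial $1,000 increments; reduction = 47 × $48 = $2,256, leaving $519.
Total: $1,200 + $2,010 + $647 + $519 = $4,376.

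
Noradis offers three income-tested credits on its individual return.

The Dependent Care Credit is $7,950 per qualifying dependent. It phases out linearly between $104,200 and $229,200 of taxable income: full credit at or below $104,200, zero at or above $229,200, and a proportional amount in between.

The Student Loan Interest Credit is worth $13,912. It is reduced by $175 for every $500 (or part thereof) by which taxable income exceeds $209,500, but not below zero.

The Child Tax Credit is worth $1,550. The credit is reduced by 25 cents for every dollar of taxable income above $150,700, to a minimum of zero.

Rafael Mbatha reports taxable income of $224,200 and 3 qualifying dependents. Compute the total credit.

Dependent Care Credit: base = 3 × $7,950 = $23,850. $224,200 is $120,000 into a $125,000 phase-out range, leaving 5,000/125,000 of the credit: $23,850 × 5,000/125,000 = $954.
Student Loan Interest Credit: income exceeds $209,500 by $14,700, which is 30 full-or-partial $500 increments; reduction = 30 × $175 = $5,250, leaving $8,662.
Child Tax Credit: 25% of the $73,500 excess over $150,700 is $18,375 ≥ base, so the credit is $0.
Total: $954 + $8,662 + $0 = $9,616.

$9,616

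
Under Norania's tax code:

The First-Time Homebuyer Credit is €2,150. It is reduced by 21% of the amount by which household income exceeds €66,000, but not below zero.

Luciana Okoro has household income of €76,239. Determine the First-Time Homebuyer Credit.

First-Time Homebuyer Credit: 21% of the €10,239 excess over €66,000 is €2,150.19 ≥ base, so the credit is €0.

€0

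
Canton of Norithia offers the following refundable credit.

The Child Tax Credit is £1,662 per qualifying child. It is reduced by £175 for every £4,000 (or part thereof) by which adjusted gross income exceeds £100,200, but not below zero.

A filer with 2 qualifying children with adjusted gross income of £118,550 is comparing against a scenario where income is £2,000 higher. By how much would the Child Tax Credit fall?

£175

At £118,550 — base = 2 × £1,662 = £3,324. income exceeds £100,200 by £18,350, which is 5 full-or-partial £4,000 increments; reduction = 5 × £175 = £875, leaving £2,449.
At £120,550 — base = 2 × £1,662 = £3,324. income exceeds £100,200 by £20,350, which is 6 full-or-partial £4,000 increments; reduction = 6 × £175 = £1,050, leaving £2,274.
Lost: £2,449 − £2,274 = £175.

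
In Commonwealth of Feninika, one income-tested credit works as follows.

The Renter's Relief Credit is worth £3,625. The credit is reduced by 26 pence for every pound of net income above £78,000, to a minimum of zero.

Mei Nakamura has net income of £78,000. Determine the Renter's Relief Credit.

£3,625

Renter's Relief Credit: £78,000 is at or below the £78,000 threshold, so the full £3,625 applies.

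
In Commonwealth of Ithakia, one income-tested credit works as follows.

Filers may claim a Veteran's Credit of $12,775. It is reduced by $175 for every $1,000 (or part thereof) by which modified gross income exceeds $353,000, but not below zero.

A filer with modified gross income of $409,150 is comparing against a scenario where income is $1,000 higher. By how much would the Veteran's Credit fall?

At $409,150 — income exceeds $353,000 by $56,150, which is 57 full-or-partial $1,000 increments; reduction = 57 × $175 = $9,975, leaving $2,800.
At $410,150 — income exceeds $353,000 by $57,150, which is 58 full-or-partial $1,000 increments; reduction = 58 × $175 = $10,150, leaving $2,625.
Lost: $2,800 − $2,625 = $175.

$175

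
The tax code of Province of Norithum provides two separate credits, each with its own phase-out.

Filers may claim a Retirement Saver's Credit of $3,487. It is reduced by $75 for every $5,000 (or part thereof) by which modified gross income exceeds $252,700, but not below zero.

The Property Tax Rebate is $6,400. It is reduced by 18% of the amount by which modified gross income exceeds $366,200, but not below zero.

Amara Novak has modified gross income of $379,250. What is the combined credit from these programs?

Retirement Saver's Credit: income exceeds $252,700 by $126,550, which is 26 full-or-partial $5,000 increments; reduction = 26 × $75 = $1,950, leaving $1,537.
Property Tax Rebate: 18% of the $13,050 excess over $366,200 is $2,349; credit = $6,400 − $2,349 = $4,051.
Total: $1,537 + $4,051 = $5,588.

$5,588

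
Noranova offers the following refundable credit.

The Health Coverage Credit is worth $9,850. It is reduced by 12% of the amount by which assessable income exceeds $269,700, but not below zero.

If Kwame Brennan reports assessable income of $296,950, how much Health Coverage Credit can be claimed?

Health Coverage Credit: 12% of the $27,250 excess over $269,700 is $3,270; credit = $9,850 − $3,270 = $6,580.

$6,580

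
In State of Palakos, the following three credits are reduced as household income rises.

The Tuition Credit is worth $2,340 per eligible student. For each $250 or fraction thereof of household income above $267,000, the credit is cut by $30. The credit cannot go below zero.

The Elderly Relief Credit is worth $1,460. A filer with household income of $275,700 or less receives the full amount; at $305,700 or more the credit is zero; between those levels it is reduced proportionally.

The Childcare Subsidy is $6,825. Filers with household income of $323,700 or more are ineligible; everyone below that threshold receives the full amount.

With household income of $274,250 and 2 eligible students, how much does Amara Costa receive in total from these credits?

Tuition Credit: base = 2 × $2,340 = $4,680. income exceeds $267,000 by $7,250, which is 29 full-or-partial $250 increments; reduction = 29 × $30 = $870, leaving $3,810.
Elderly Relief Credit: $274,250 is at or below the $275,700 threshold, so the full $1,460 applies.
Childcare Subsidy: $274,250 is below the $323,700 cutoff, so the full $6,825 applies.
Total: $3,810 + $1,460 + $6,825 = $12,095.

$12,095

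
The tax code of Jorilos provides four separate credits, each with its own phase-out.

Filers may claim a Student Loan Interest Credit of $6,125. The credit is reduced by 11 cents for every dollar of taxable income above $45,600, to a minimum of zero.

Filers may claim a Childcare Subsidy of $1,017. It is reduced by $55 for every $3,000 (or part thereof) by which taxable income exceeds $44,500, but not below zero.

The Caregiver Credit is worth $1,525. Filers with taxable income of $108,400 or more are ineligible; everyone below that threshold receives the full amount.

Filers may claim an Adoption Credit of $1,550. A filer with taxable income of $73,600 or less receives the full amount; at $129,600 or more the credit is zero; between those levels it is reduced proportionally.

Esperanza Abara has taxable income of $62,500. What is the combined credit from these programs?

Student Loan Interest Credit: 11% of the $16,900 excess over $45,600 is $1,859; credit = $6,125 − $1,859 = $4,266.
Childcare Subsidy: income exceeds $44,500 by $18,000, which is 6 full-or-partial $3,000 increments; reduction = 6 × $55 = $330, leaving $687.
Caregiver Credit: $62,500 is below the $108,400 cutoff, so the full $1,525 applies.
Adoption Credit: $62,500 is at or below the $73,600 threshold, so the full $1,550 applies.
Total: $4,266 + $687 + $1,525 + $1,550 = $8,028.

$8,028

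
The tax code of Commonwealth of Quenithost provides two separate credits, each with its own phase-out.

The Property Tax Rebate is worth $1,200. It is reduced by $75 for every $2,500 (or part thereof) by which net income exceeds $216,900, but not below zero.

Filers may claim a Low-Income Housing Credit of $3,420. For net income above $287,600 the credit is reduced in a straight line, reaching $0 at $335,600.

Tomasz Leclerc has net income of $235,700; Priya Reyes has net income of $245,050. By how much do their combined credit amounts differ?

Tomasz ($235,700): Property Tax Rebate: income exceeds $216,900 by $18,800, which is 8 full-or-partial $2,500 increments; reduction = 8 × $75 = $600, leaving $600. Low-Income Housing Credit: $235,700 is at or below the $287,600 threshold, so the full $3,420 applies. total $600 + $3,420 = $4,020
Priya ($245,050): Property Tax Rebate: income exceeds $216,900 by $28,150, which is 12 full-or-partial $2,500 increments; reduction = 12 × $75 = $900, leaving $300. Low-Income Housing Credit: $245,050 is at or below the $287,600 threshold, so the full $3,420 applies. total $300 + $3,420 = $3,720
Difference: |$4,020 − $3,720| = $300.

$300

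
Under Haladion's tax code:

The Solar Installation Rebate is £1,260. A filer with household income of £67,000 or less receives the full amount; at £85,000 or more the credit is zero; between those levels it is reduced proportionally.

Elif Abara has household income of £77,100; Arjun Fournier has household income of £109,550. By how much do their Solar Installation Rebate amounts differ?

£553

Elif (£77,100): Solar Installation Rebate: £77,100 is £10,100 into a £18,000 phase-out range, leaving 7,900/18,000 of the credit: £1,260 × 7,900/18,000 = £553.
Arjun (£109,550): Solar Installation Rebate: £109,550 is at or above £85,000, so the credit is £0.
Difference: |£553 − £0| = £553.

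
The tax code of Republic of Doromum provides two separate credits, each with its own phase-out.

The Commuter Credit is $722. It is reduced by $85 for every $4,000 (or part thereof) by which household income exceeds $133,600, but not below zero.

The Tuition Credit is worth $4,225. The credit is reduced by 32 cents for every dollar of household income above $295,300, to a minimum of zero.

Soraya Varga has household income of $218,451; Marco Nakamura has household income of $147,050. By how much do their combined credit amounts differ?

$382

Soraya ($218,451): Commuter Credit: income exceeds $133,600 by $84,851 → 22 increments × $85 = $1,870 ≥ base, so the credit is $0. Tuition Credit: $218,451 is at or below the $295,300 threshold, so the full $4,225 applies. total $0 + $4,225 = $4,225
Marco ($147,050): Commuter Credit: income exceeds $133,600 by $13,450, which is 4 full-or-partial $4,000 increments; reduction = 4 × $85 = $340, leaving $382. Tuition Credit: $147,050 is at or below the $295,300 threshold, so the full $4,225 applies. total $382 + $4,225 = $4,607
Difference: |$4,225 − $4,607| = $382.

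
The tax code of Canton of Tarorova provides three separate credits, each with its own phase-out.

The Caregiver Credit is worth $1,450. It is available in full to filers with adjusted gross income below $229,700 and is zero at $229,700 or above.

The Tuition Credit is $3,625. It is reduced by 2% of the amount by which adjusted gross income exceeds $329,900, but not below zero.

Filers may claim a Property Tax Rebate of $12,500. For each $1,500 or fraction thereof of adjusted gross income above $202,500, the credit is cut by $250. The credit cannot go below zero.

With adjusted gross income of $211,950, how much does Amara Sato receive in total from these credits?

$15,825

Caregiver Credit: $211,950 is below the $229,700 cutoff, so the full $1,450 applies.
Tuition Credit: $211,950 is at or below the $329,900 threshold, so the full $3,625 applies.
Property Tax Rebate: income exceeds $202,500 by $9,450, which is 7 full-or-partial $1,500 increments; reduction = 7 × $250 = $1,750, leaving $10,750.
Total: $1,450 + $3,625 + $10,750 = $15,825.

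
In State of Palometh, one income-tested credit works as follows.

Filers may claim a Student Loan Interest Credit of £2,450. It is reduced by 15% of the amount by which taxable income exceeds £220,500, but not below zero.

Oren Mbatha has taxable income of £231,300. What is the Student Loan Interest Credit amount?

£830

Student Loan Interest Credit: 15% of the £10,800 excess over £220,500 is £1,620; credit = £2,450 − £1,620 = £830.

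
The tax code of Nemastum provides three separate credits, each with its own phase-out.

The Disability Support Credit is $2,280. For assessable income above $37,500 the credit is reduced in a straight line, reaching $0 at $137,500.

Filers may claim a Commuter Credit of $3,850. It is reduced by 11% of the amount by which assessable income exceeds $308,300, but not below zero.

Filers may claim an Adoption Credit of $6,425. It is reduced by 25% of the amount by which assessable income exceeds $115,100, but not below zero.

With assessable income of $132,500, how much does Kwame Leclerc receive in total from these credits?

Disability Support Credit: $132,500 is $95,000 into a $100,000 phase-out range, leaving 5,000/100,000 of the credit: $2,280 × 5,000/100,000 = $114.
Commuter Credit: $132,500 is at or below the $308,300 threshold, so the full $3,850 applies.
Adoption Credit: 25% of the $17,400 excess over $115,100 is $4,350; credit = $6,425 − $4,350 = $2,075.
Total: $114 + $3,850 + $2,075 = $6,039.

$6,039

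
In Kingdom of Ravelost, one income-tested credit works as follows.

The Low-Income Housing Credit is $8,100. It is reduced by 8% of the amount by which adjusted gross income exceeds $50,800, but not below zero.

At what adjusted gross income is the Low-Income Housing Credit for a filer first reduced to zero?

$152,050

The credit falls by 8% of each dollar above $50,800, so it reaches zero when the excess is $8,100 / 8% = $101,250: income = $50,800 + $101,250 = $152,050.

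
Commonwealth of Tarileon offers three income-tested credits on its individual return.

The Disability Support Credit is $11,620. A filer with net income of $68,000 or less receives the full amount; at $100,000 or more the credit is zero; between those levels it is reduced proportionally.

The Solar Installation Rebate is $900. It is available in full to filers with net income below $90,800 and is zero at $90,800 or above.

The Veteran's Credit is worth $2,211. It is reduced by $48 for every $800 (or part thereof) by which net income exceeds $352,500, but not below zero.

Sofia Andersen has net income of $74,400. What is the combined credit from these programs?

Disability Support Credit: $74,400 is $6,400 into a $32,000 phase-out range, leaving 25,600/32,000 of the credit: $11,620 × 25,600/32,000 = $9,296.
Solar Installation Rebate: $74,400 is below the $90,800 cutoff, so the full $900 applies.
Veteran's Credit: $74,400 is at or below the $352,500 threshold, so the full $2,211 applies.
Total: $9,296 + $900 + $2,211 = $12,407.

$12,407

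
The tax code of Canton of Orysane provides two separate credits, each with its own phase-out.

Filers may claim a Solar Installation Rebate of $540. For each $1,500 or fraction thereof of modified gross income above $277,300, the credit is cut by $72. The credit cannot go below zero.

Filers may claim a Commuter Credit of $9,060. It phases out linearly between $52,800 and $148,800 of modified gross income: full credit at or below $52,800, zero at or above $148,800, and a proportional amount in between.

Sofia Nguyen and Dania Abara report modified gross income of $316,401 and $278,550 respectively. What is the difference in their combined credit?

Sofia ($316,401): Solar Installation Rebate: income exceeds $277,300 by $39,101 → 27 increments × $72 = $1,944 ≥ base, so the credit is $0. Commuter Credit: $316,401 is at or above $148,800, so the credit is $0. total $0 + $0 = $0
Dania ($278,550): Solar Installation Rebate: income exceeds $277,300 by $1,250, which is 1 full-or-partial $1,500 increment; reduction = 1 × $72 = $72, leaving $468. Commuter Credit: $278,550 is at or above $148,800, so the credit is $0. total $468 + $0 = $468
Difference: |$0 − $468| = $468.

$468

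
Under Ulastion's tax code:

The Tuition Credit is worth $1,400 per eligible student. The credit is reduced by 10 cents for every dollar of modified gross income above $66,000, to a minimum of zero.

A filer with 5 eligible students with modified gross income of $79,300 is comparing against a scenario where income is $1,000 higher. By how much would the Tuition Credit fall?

At $79,300 — base = 5 × $1,400 = $7,000. 10% of the $13,300 excess over $66,000 is $1,330; credit = $7,000 − $1,330 = $5,670.
At $80,300 — base = 5 × $1,400 = $7,000. 10% of the $14,300 excess over $66,000 is $1,430; credit = $7,000 − $1,430 = $5,570.
Lost: $5,670 − $5,570 = $100.

$100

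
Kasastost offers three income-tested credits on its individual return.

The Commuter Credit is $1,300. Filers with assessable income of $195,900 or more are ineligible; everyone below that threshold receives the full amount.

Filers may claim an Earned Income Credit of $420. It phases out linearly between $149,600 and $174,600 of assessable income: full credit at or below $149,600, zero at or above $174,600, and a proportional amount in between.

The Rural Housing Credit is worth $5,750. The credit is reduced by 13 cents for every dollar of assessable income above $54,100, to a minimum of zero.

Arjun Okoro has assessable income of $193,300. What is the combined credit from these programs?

$1,300

Commuter Credit: $193,300 is below the $195,900 cutoff, so the full $1,300 applies.
Earned Income Credit: $193,300 is at or above $174,600, so the credit is $0.
Rural Housing Credit: 13% of the $139,200 excess over $54,100 is $18,096 ≥ base, so the credit is $0.
Total: $1,300 + $0 + $0 = $1,300.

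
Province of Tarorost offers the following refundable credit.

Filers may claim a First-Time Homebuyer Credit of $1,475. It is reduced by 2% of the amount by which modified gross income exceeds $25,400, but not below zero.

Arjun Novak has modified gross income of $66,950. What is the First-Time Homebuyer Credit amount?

First-Time Homebuyer Credit: 2% of the $41,550 excess over $25,400 is $831; credit = $1,475 − $831 = $644.

$644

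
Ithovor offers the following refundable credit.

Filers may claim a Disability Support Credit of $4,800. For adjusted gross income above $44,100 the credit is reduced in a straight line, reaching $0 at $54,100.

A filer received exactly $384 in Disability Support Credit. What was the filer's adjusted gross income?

$384 is 384/4,800 of the full $4,800, so 4,416/4,800 of the $10,000 range has been used: income = $44,100 + $10,000 × 4,416/4,800 = $53,300.

$53,300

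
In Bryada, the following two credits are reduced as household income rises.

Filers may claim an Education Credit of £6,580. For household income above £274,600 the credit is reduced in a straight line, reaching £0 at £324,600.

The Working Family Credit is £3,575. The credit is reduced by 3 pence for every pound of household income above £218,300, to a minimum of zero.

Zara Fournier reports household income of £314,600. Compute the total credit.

Education Credit: £314,600 is £40,000 into a £50,000 phase-out range, leaving 10,000/50,000 of the credit: £6,580 × 10,000/50,000 = £1,316.
Working Family Credit: 3% of the £96,300 excess over £218,300 is £2,889; credit = £3,575 − £2,889 = £686.
Total: £1,316 + £686 = £2,002.

£2,002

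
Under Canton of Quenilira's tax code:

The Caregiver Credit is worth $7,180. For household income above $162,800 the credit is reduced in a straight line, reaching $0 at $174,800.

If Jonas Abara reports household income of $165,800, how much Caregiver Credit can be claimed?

$5,385

Caregiver Credit: $165,800 is $3,000 into a $12,000 phase-out range, leaving 9,000/12,000 of the credit: $7,180 × 9,000/12,000 = $5,385.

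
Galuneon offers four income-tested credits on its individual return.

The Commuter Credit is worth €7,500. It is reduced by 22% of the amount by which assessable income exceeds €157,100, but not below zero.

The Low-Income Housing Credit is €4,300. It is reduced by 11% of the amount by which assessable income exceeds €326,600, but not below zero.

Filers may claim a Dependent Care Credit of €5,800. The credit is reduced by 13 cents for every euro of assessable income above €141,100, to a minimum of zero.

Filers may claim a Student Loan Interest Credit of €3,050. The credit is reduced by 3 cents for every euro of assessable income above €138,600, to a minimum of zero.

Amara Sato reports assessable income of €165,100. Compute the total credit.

€14,975

Commuter Credit: 22% of the €8,000 excess over €157,100 is €1,760; credit = €7,500 − €1,760 = €5,740.
Low-Income Housing Credit: €165,100 is at or below the €326,600 threshold, so the full €4,300 applies.
Dependent Care Credit: 13% of the €24,000 excess over €141,100 is €3,120; credit = €5,800 − €3,120 = €2,680.
Student Loan Interest Credit: 3% of the €26,500 excess over €138,600 is €795; credit = €3,050 − €795 = €2,255.
Total: €5,740 + €4,300 + €2,680 + €2,255 = €14,975.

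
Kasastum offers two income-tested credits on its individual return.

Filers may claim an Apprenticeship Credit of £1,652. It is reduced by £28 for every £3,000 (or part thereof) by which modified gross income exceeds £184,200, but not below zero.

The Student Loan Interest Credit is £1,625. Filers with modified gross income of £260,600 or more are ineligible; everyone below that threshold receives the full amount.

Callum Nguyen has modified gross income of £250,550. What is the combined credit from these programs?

£2,633

Apprenticeship Credit: income exceeds £184,200 by £66,350, which is 23 full-or-partial £3,000 increments; reduction = 23 × £28 = £644, leaving £1,008.
Student Loan Interest Credit: £250,550 is below the £260,600 cutoff, so the full £1,625 applies.
Total: £1,008 + £1,625 = £2,633.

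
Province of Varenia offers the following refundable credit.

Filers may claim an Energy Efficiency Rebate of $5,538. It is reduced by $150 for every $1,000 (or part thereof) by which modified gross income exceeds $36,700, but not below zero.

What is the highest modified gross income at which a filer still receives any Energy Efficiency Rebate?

$72,700

After 36 increments the reduction is 36 × $150 = $5,400, leaving $138; one more increment wipes it out. Increment 36 ends at excess 36 × $1,000 = $36,000, so the highest qualifying income is $36,700 + $36,000 = $72,700.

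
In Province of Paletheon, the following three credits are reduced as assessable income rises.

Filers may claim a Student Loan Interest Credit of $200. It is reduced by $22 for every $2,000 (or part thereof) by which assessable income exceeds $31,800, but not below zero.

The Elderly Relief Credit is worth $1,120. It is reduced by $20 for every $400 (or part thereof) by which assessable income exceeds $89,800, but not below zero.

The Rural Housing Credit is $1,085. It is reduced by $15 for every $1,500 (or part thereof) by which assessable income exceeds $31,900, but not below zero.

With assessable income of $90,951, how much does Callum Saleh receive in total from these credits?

$1,545

Student Loan Interest Credit: income exceeds $31,800 by $59,151 → 30 increments × $22 = $660 ≥ base, so the credit is $0.
Elderly Relief Credit: income exceeds $89,800 by $1,151, which is 3 full-or-partial $400 increments; reduction = 3 × $20 = $60, leaving $1,060.
Rural Housing Credit: income exceeds $31,900 by $59,051, which is 40 full-or-partial $1,500 increments; reduction = 40 × $15 = $600, leaving $485.
Total: $0 + $1,060 + $485 = $1,545.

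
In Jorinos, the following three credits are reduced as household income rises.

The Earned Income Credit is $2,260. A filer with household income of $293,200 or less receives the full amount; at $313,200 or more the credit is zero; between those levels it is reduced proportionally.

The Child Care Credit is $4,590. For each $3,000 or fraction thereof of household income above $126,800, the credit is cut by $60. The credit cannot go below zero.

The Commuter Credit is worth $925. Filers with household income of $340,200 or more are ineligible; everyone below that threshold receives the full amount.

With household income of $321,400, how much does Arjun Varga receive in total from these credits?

$1,615

Earned Income Credit: $321,400 is at or above $313,200, so the credit is $0.
Child Care Credit: income exceeds $126,800 by $194,600, which is 65 full-or-partial $3,000 increments; reduction = 65 × $60 = $3,900, leaving $690.
Commuter Credit: $321,400 is below the $340,200 cutoff, so the full $925 applies.
Total: $0 + $690 + $925 = $1,615.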